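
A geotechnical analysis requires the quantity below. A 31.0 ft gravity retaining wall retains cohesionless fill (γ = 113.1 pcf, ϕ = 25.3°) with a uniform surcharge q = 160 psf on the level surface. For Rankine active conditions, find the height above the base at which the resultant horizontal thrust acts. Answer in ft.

10.8 ft

K_a = 0.4012.
Triangular part P₁ = ½K_aγH² = 21800 at H/3 = 10.33 ft; rectangular part P₂ = K_a q H = 1990 at H/2 = 15.50 ft.
ȳ = (P₁·10.33 + P₂·15.50)/(P₁+P₂) = 10.77 ft.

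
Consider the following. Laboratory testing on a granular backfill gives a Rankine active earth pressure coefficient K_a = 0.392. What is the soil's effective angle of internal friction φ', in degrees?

25.9°

K_a = tan²(45° − φ/2) ⇒ 45° − φ/2 = arctan(√0.392) = 32.05°.
φ = 2(45° − 32.05°) = 25.90°.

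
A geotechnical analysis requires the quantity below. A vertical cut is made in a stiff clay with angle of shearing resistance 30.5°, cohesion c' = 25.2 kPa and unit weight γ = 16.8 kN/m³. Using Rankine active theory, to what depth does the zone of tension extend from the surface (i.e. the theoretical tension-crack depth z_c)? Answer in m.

5.25 m

K_a = tan²(45° − 30.5°/2) = 0.3267; √K_a = 0.5715.
The active pressure is zero where K_a γ z = 2c√K_a, so z_c = 2c/(γ√K_a) = 2×25.2/(16.8×0.5715) = 5.249 m.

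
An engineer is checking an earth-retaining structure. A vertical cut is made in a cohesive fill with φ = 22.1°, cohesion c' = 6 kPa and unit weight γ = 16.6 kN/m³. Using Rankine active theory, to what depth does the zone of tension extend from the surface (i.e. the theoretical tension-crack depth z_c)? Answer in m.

K_a = tan²(45° − 22.1°/2) = 0.4533; √K_a = 0.6732.
The active pressure is zero where K_a γ z = 2c√K_a, so z_c = 2c/(γ√K_a) = 2×6/(16.6×0.6732) = 1.074 m.

1.07 m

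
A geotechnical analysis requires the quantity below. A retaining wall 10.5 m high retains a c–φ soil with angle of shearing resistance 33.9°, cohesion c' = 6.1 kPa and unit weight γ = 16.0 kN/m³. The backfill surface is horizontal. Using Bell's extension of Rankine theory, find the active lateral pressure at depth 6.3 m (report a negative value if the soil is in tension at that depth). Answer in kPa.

K_a = (1 − sin φ)/(1 + sin φ) = 0.2839.
σ_a = K_a γ z − 2c√K_a = 0.2839×16.0×6.3 − 2×6.1×0.5328 = 22.12 kPa.

22.1 kPa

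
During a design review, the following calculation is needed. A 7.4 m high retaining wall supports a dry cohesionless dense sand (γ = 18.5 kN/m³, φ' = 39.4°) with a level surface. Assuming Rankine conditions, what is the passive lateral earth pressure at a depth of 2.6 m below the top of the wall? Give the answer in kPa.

K_p = (1 + sin φ)/(1 − sin φ) = 4.475.
σ_h = K_p γ z = 4.475 × 18.5 × 2.6 = 215.3 kPa.

215 kPa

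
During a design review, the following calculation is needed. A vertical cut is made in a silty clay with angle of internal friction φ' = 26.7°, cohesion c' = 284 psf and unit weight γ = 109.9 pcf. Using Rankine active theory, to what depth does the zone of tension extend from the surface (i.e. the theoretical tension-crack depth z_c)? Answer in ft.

K_a = tan²(45° − 26.7°/2) = 0.3800; √K_a = 0.6164.
The active pressure is zero where K_a γ z = 2c√K_a, so z_c = 2c/(γ√K_a) = 2×284/(109.9×0.6164) = 8.385 ft.

8.38 ft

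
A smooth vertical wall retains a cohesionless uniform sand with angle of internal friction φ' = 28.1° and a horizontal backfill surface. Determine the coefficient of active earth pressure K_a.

0.360

K_a = tan²(45° − φ/2) = tan²(30.95°) = 0.3596.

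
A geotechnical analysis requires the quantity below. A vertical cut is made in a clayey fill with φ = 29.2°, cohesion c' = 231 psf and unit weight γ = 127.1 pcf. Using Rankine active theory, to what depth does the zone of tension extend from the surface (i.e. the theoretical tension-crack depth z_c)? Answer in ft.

K_a = tan²(45° − 29.2°/2) = 0.3442; √K_a = 0.5867.
The active pressure is zero where K_a γ z = 2c√K_a, so z_c = 2c/(γ√K_a) = 2×231/(127.1×0.5867) = 6.196 ft.

6.20 ft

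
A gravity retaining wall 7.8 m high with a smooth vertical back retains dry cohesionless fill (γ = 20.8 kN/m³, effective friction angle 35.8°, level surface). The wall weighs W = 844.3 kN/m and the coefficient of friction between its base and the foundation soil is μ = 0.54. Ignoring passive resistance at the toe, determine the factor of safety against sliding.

K_a = tan²(45° − 35.8°/2) = 0.2619.
P_a = ½K_aγH² = 0.5×0.2619×20.8×7.8² = 165.7 kN/m, acting at H/3 = 2.600 m above the base.
FS_sliding = μW / P_a = 0.54×844.3 / 165.7 = 2.752.

2.75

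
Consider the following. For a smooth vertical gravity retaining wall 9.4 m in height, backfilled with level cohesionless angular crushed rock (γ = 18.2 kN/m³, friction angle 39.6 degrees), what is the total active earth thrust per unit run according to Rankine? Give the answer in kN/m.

K_a = tan²(45° − φ/2) = 0.2214.
P_a = ½ K_a γ H² = 0.5 × 0.2214 × 18.2 × 9.4² = 178.0 kN/m.

178 kN/m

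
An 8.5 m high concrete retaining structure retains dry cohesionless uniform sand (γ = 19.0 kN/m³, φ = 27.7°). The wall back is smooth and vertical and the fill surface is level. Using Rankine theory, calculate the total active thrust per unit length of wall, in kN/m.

K_a = tan²(45° − φ/2) = 0.3653.
P_a = ½ K_a γ H² = 0.5 × 0.3653 × 19.0 × 8.5² = 250.8 kN/m.

251 kN/m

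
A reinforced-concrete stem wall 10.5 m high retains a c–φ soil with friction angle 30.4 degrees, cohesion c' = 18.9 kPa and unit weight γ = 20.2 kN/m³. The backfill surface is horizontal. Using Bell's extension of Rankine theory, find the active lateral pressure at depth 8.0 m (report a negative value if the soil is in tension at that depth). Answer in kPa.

K_a = (1 − sin φ)/(1 + sin φ) = 0.3280.
σ_a = K_a γ z − 2c√K_a = 0.3280×20.2×8.0 − 2×18.9×0.5727 = 31.36 kPa.

31.4 kPa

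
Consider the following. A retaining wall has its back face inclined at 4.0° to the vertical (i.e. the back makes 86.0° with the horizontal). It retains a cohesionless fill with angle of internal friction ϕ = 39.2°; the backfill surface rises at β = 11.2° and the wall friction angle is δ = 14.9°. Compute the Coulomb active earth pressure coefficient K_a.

K_a = sin²(α+φ) / [sin²α · sin(α−δ) · (1 + √{sin(φ+δ)sin(φ−β) / (sin(α−δ)sin(α+β))})²].
With α = 86.0°, φ = 39.2°, δ = 14.9°, β = 11.2°: K_a = 0.2648.

0.265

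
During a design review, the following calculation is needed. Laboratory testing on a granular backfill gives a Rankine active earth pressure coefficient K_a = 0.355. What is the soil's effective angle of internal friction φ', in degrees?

K_a = tan²(45° − φ/2) ⇒ 45° − φ/2 = arctan(√0.355) = 30.79°.
φ = 2(45° − 30.79°) = 28.43°.

28.4°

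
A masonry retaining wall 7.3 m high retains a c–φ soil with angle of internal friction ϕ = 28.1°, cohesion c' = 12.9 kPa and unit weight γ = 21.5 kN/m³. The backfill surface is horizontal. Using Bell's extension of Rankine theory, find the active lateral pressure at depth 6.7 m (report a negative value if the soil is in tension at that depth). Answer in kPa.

K_a = (1 − sin φ)/(1 + sin φ) = 0.3596.
σ_a = K_a γ z − 2c√K_a = 0.3596×21.5×6.7 − 2×12.9×0.5997 = 36.33 kPa.

36.3 kPa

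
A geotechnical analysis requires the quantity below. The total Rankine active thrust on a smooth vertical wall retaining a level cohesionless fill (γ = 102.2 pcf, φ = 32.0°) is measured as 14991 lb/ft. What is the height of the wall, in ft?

K_a = 0.3073. P_a = ½ K_a γ H² ⇒ H = √(2P_a/(K_a γ)).
H = √(2×14991/(0.3073×102.2)) = 30.90 ft.

30.9 ft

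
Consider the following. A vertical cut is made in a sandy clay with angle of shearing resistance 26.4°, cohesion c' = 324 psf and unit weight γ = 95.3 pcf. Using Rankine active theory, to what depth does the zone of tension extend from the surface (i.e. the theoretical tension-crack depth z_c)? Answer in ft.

K_a = tan²(45° − 26.4°/2) = 0.3844; √K_a = 0.6200.
The active pressure is zero where K_a γ z = 2c√K_a, so z_c = 2c/(γ√K_a) = 2×324/(95.3×0.6200) = 10.97 ft.

11.0 ft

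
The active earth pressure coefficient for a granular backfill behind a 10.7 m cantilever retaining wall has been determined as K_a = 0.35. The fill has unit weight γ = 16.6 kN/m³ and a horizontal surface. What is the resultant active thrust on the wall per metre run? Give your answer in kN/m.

333 kN/m

P = ½ K_a γ H² = 0.5 × 0.35 × 16.6 × 10.7² = 332.6 kN/m.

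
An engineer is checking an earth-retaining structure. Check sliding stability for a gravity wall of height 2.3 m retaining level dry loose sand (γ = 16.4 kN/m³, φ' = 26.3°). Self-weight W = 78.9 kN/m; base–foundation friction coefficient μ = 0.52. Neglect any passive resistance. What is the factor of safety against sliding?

2.45

K_a = tan²(45° − 26.3°/2) = 0.3859.
P_a = ½K_aγH² = 0.5×0.3859×16.4×2.3² = 16.74 kN/m, acting at H/3 = 0.7667 m above the base.
FS_sliding = μW / P_a = 0.52×78.9 / 16.74 = 2.451.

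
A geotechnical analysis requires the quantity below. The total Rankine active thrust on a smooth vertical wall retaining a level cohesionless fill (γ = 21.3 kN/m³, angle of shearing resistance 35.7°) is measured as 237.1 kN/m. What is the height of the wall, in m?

9.20 m

K_a = 0.2630. P_a = ½ K_a γ H² ⇒ H = √(2P_a/(K_a γ)).
H = √(2×237.1/(0.2630×21.3)) = 9.201 m.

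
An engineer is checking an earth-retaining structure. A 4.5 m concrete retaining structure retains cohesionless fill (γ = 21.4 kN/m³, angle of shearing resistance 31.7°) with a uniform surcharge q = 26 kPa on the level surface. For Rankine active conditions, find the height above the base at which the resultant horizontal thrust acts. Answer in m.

K_a = 0.3111.
Triangular part P₁ = ½K_aγH² = 67.40 at H/3 = 1.500 m; rectangular part P₂ = K_a q H = 36.40 at H/2 = 2.250 m.
ȳ = (P₁·1.500 + P₂·2.250)/(P₁+P₂) = 1.763 m.

1.76 m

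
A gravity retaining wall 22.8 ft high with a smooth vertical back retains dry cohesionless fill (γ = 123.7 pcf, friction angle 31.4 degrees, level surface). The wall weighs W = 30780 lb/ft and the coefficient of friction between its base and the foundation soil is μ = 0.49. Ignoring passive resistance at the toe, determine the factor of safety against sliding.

K_a = tan²(45° − 31.4°/2) = 0.3149.
P_a = ½K_aγH² = 0.5×0.3149×123.7×22.8² = 10130 lb/ft, acting at H/3 = 7.600 ft above the base.
FS_sliding = μW / P_a = 0.49×30780 / 10130 = 1.490.

1.49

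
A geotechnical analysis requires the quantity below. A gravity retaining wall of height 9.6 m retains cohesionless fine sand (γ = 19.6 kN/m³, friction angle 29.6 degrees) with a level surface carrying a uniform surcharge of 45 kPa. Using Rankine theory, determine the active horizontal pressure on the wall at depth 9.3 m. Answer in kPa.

77.0 kPa

K_a = (1 − sin φ)/(1 + sin φ) = 0.3387.
σ_v = γz + q = 19.6 × 9.3 + 45 = 227.3 kPa.
σ_h = K_a σ_v = 0.3387 × 227.3 = 76.99 kPa.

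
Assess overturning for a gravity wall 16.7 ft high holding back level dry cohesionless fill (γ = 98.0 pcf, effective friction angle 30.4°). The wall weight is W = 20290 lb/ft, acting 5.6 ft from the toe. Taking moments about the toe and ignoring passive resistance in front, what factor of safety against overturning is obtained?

K_a = tan²(45° − 30.4°/2) = 0.3280.
P_a = ½K_aγH² = 0.5×0.3280×98.0×16.7² = 4482 lb/ft, acting at H/3 = 5.567 ft above the base.
Overturning moment M_o = P_a × H/3 = 4482 × 5.567 = 24950.
Resisting moment M_r = W × 5.6 = 20290 × 5.6 = 113600.
FS_overturning = M_r/M_o = 113600/24950 = 4.554.

4.55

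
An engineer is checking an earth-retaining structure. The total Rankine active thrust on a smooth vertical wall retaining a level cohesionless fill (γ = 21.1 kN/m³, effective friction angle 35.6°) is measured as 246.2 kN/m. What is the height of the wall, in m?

9.40 m

K_a = 0.2641. P_a = ½ K_a γ H² ⇒ H = √(2P_a/(K_a γ)).
H = √(2×246.2/(0.2641×21.1)) = 9.400 m.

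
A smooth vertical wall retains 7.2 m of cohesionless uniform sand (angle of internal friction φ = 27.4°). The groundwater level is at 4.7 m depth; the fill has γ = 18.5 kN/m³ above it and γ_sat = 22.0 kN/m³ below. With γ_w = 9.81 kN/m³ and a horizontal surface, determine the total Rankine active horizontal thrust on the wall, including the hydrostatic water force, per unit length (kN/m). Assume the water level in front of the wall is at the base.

K_a = tan²(45° − φ/2) = 0.3697.
γ' = 22.0 − 9.81 = 12.19 kN/m³. Depth below WT = 2.5 m.
σ'_h at WT = K_a γ d_w = 32.14 kPa; at base = 32.14 + K_a γ' × 2.5 = 43.41 kPa.
P₁ (0–4.7 m) = ½×32.14×4.7 = 75.54. P₂ (4.7–7.2 m) = ½(32.14+43.41)×2.5 = 94.44.
P_w = ½ γ_w h₂² = 0.5×9.81×2.5² = 30.66. Total = 75.54+94.44+30.66 = 200.6 kN/m.

201 kN/m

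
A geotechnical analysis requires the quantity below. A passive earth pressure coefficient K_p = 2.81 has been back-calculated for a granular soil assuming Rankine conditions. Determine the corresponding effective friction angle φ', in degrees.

K_p = (1+sin φ)/(1−sin φ) ⇒ sin φ = (K_p − 1)/(K_p + 1) = 0.4751.
φ = arcsin(0.4751) = 28.36°.

28.4°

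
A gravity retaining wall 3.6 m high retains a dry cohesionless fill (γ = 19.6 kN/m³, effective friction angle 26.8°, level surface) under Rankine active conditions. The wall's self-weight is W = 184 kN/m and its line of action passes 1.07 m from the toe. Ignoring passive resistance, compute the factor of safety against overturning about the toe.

K_a = tan²(45° − 26.8°/2) = 0.3785.
P_a = ½K_aγH² = 0.5×0.3785×19.6×3.6² = 48.07 kN/m, acting at H/3 = 1.200 m above the base.
Overturning moment M_o = P_a × H/3 = 48.07 × 1.200 = 57.68.
Resisting moment M_r = W × 1.07 = 184 × 1.07 = 196.9.
FS_overturning = M_r/M_o = 196.9/57.68 = 3.413.

3.41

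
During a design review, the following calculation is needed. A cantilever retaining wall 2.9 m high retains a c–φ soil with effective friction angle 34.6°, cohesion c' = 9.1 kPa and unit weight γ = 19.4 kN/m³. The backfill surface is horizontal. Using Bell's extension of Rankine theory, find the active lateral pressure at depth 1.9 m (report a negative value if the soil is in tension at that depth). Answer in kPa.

K_a = (1 − sin φ)/(1 + sin φ) = 0.2756.
σ_a = K_a γ z − 2c√K_a = 0.2756×19.4×1.9 − 2×9.1×0.5250 = 0.6048 kPa.

0.605 kPa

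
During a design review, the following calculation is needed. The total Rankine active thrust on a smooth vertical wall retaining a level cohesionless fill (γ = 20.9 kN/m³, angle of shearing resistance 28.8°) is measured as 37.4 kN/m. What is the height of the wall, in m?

K_a = 0.3498. P_a = ½ K_a γ H² ⇒ H = √(2P_a/(K_a γ)).
H = √(2×37.4/(0.3498×20.9)) = 3.199 m.

3.20 m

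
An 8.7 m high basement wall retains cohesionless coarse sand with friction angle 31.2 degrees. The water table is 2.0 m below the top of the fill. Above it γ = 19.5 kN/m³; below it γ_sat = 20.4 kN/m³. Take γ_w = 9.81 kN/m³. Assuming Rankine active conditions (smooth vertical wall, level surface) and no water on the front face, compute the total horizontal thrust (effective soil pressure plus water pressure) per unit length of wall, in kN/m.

K_a = tan²(45° − φ/2) = 0.3175.
γ' = 20.4 − 9.81 = 10.59 kN/m³. Depth below WT = 6.7 m.
σ'_h at WT = K_a γ d_w = 12.38 kPa; at base = 12.38 + K_a γ' × 6.7 = 34.91 kPa.
P₁ (0–2.0 m) = ½×12.38×2.0 = 12.38. P₂ (2.0–8.7 m) = ½(12.38+34.91)×6.7 = 158.4.
P_w = ½ γ_w h₂² = 0.5×9.81×6.7² = 220.2. Total = 12.38+158.4+220.2 = 391.0 kN/m.

391 kN/m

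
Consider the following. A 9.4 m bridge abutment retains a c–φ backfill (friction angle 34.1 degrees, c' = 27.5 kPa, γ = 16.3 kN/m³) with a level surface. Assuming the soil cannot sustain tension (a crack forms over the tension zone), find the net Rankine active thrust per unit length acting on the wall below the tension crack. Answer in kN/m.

21.2 kN/m

K_a = 0.2815; √K_a = 0.5306.
Tension-crack depth z_c = 2c/(γ√K_a) = 2×27.5/(16.3×0.5306) = 6.359 m.
σ_a at base = K_a γ H − 2c√K_a = 0.2815×16.3×9.4 − 2×27.5×0.5306 = 13.95 kPa.
P_a = ½ × 13.95 × (H − z_c) = 0.5×13.95×3.041 = 21.21 kN/m.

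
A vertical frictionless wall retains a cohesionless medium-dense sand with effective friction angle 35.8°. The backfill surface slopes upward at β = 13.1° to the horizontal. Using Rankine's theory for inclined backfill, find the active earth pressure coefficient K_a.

K_a = cos β · (cos β − √(cos²β − cos²φ)) / (cos β + √(cos²β − cos²φ)).
cos β = 0.9740, cos φ = 0.8111, √(cos²β − cos²φ) = 0.5393.
K_a = 0.9740 × (0.9740 − 0.5393)/(0.9740 + 0.5393) = 0.2798.

0.280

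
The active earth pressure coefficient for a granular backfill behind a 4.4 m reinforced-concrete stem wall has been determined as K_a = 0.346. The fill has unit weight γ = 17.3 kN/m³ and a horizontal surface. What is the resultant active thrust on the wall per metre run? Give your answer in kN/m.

57.9 kN/m

P = ½ K_a γ H² = 0.5 × 0.346 × 17.3 × 4.4² = 57.94 kN/m.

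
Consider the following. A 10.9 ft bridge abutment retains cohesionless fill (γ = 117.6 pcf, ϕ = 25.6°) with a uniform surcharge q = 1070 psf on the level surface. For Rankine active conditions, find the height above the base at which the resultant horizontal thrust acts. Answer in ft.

4.77 ft

K_a = 0.3966.
Triangular part P₁ = ½K_aγH² = 2770 at H/3 = 3.633 ft; rectangular part P₂ = K_a q H = 4625 at H/2 = 5.450 ft.
ȳ = (P₁·3.633 + P₂·5.450)/(P₁+P₂) = 4.769 ft.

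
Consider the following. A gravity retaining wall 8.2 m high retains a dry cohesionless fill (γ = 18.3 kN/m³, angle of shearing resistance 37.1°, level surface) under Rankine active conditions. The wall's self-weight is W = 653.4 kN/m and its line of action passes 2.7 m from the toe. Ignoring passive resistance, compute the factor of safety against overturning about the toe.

4.24

K_a = tan²(45° − 37.1°/2) = 0.2475.
P_a = ½K_aγH² = 0.5×0.2475×18.3×8.2² = 152.3 kN/m, acting at H/3 = 2.733 m above the base.
Overturning moment M_o = P_a × H/3 = 152.3 × 2.733 = 416.2.
Resisting moment M_r = W × 2.7 = 653.4 × 2.7 = 1764.
FS_overturning = M_r/M_o = 1764/416.2 = 4.239.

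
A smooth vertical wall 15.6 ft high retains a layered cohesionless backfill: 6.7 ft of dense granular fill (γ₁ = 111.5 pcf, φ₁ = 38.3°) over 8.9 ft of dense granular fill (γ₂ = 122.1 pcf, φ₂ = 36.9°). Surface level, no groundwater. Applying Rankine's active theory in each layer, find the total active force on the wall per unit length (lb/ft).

K_a1 = tan²(45°−38.3°/2) = 0.2347; K_a2 = tan²(45°−36.9°/2) = 0.2497.
Layer 1: σ at base = K_a1 γ₁ h₁ = 175.4 psf; P₁ = ½×175.4×6.7 = 587.5.
Layer 2: σ_v at top = γ₁h₁ = 747.1; σ_h top = K_a2×747.1 = 186.5; σ_h base = K_a2×(747.1+122.1×8.9) = 457.8.
P₂ = ½(186.5+457.8)×8.9 = 2867. Total P_a = 587.5+2867 = 3455 lb/ft.

3450 lb/ft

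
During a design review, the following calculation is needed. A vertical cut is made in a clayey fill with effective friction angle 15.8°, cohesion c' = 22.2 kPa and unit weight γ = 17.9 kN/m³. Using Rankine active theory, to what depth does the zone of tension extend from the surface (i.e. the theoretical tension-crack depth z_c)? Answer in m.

3.28 m

K_a = tan²(45° − 15.8°/2) = 0.5720; √K_a = 0.7563.
The active pressure is zero where K_a γ z = 2c√K_a, so z_c = 2c/(γ√K_a) = 2×22.2/(17.9×0.7563) = 3.280 m.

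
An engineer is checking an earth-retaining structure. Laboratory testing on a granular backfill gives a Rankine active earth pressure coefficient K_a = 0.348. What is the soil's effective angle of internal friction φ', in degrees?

28.9°

K_a = tan²(45° − φ/2) ⇒ 45° − φ/2 = arctan(√0.348) = 30.54°.
φ = 2(45° − 30.54°) = 28.93°.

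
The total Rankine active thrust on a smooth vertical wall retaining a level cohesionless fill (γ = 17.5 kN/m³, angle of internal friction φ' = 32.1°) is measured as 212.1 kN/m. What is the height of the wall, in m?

8.90 m

K_a = 0.3060. P_a = ½ K_a γ H² ⇒ H = √(2P_a/(K_a γ)).
H = √(2×212.1/(0.3060×17.5)) = 8.900 m.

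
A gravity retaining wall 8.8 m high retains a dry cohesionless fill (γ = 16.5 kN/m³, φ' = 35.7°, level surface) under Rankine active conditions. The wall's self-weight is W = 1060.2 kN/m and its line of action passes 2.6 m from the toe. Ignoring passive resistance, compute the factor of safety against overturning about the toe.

5.59

K_a = tan²(45° − 35.7°/2) = 0.2630.
P_a = ½K_aγH² = 0.5×0.2630×16.5×8.8² = 168.0 kN/m, acting at H/3 = 2.933 m above the base.
Overturning moment M_o = P_a × H/3 = 168.0 × 2.933 = 492.9.
Resisting moment M_r = W × 2.6 = 1060.2 × 2.6 = 2757.
FS_overturning = M_r/M_o = 2757/492.9 = 5.593.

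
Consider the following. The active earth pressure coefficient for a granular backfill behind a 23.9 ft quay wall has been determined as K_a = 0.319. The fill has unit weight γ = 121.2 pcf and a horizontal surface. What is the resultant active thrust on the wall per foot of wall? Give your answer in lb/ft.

11000 lb/ft

P = ½ K_a γ H² = 0.5 × 0.319 × 121.2 × 23.9² = 11040 lb/ft.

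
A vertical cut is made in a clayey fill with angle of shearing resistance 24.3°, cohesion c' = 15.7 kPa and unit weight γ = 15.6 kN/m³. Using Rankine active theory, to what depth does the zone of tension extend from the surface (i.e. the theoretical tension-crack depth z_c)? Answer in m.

3.12 m

K_a = tan²(45° − 24.3°/2) = 0.4169; √K_a = 0.6457.
The active pressure is zero where K_a γ z = 2c√K_a, so z_c = 2c/(γ√K_a) = 2×15.7/(15.6×0.6457) = 3.117 m.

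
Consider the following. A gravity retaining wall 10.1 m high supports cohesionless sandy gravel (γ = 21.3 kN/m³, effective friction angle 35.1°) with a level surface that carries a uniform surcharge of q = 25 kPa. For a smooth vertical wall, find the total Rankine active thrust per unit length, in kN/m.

K_a = tan²(45° − φ/2) = 0.2698.
Soil triangle: ½ K_a γ H² = 0.5×0.2698×21.3×10.1² = 293.2 kN/m.
Surcharge rectangle: K_a q H = 0.2698×25×10.1 = 68.13 kN/m.
Total = 293.2 + 68.13 = 361.3 kN/m.

361 kN/m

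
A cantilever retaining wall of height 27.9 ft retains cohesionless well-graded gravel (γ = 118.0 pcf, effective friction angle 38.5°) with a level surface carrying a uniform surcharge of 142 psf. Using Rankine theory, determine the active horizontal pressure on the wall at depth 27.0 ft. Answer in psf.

K_a = (1 − sin φ)/(1 + sin φ) = 0.2327.
σ_v = γz + q = 118.0 × 27.0 + 142 = 3328 psf.
σ_h = K_a σ_v = 0.2327 × 3328 = 774.3 psf.

774 psf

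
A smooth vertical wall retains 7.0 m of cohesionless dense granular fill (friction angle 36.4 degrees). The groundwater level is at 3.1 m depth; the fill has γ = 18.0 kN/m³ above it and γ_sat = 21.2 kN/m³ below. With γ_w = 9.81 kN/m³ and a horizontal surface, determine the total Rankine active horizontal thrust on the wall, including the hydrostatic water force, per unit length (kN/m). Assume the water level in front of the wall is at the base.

K_a = tan²(45° − φ/2) = 0.2552.
γ' = 21.2 − 9.81 = 11.39 kN/m³. Depth below WT = 3.9 m.
σ'_h at WT = K_a γ d_w = 14.24 kPa; at base = 14.24 + K_a γ' × 3.9 = 25.57 kPa.
P₁ (0–3.1 m) = ½×14.24×3.1 = 22.07. P₂ (3.1–7.0 m) = ½(14.24+25.57)×3.9 = 77.63.
P_w = ½ γ_w h₂² = 0.5×9.81×3.9² = 74.61. Total = 22.07+77.63+74.61 = 174.3 kN/m.

174 kN/m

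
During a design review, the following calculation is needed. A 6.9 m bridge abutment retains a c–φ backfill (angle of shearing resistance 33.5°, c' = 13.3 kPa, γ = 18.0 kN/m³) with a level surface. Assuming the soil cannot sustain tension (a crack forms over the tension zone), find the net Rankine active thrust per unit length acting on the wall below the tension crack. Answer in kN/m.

K_a = 0.2887; √K_a = 0.5373.
Tension-crack depth z_c = 2c/(γ√K_a) = 2×13.3/(18.0×0.5373) = 2.750 m.
σ_a at base = K_a γ H − 2c√K_a = 0.2887×18.0×6.9 − 2×13.3×0.5373 = 21.57 kPa.
P_a = ½ × 21.57 × (H − z_c) = 0.5×21.57×4.150 = 44.75 kN/m.

44.7 kN/m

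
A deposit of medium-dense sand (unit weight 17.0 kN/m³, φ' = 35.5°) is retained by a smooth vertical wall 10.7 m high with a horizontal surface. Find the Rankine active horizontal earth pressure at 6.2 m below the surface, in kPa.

28.0 kPa

K_a = (1 − sin φ)/(1 + sin φ) = 0.2653.
σ_h = K_a γ z = 0.2653 × 17.0 × 6.2 = 27.96 kPa.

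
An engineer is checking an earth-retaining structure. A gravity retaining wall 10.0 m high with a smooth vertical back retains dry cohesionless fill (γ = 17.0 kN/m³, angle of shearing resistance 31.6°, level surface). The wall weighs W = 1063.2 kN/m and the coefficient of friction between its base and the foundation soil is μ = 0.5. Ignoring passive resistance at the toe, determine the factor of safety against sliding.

K_a = tan²(45° − 31.6°/2) = 0.3123.
P_a = ½K_aγH² = 0.5×0.3123×17.0×10.0² = 265.5 kN/m, acting at H/3 = 3.333 m above the base.
FS_sliding = μW / P_a = 0.5×1063.2 / 265.5 = 2.002.

2.00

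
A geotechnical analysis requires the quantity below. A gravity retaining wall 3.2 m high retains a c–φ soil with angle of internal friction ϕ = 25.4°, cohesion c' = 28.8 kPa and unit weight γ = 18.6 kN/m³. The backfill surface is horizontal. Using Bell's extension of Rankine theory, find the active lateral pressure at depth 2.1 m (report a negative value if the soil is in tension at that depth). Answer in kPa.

K_a = (1 − sin φ)/(1 + sin φ) = 0.3996.
σ_a = K_a γ z − 2c√K_a = 0.3996×18.6×2.1 − 2×28.8×0.6322 = -20.80 kPa.

-20.8 kPa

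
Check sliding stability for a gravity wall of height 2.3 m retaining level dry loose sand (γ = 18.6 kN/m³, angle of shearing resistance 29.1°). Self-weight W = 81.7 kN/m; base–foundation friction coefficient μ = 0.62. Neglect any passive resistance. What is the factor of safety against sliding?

2.98

K_a = tan²(45° − 29.1°/2) = 0.3456.
P_a = ½K_aγH² = 0.5×0.3456×18.6×2.3² = 17.00 kN/m, acting at H/3 = 0.7667 m above the base.
FS_sliding = μW / P_a = 0.62×81.7 / 17.00 = 2.979.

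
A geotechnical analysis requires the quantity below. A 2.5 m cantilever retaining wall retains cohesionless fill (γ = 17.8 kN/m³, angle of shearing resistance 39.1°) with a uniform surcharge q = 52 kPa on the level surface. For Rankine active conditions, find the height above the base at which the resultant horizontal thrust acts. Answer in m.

1.13 m

K_a = 0.2265.
Triangular part P₁ = ½K_aγH² = 12.60 at H/3 = 0.8333 m; rectangular part P₂ = K_a q H = 29.44 at H/2 = 1.250 m.
ȳ = (P₁·0.8333 + P₂·1.250)/(P₁+P₂) = 1.125 m.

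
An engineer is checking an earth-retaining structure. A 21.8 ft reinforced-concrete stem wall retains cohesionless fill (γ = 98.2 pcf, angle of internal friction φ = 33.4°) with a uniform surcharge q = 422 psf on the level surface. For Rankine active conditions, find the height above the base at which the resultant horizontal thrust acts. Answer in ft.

K_a = 0.2899.
Triangular part P₁ = ½K_aγH² = 6765 at H/3 = 7.267 ft; rectangular part P₂ = K_a q H = 2667 at H/2 = 10.90 ft.
ȳ = (P₁·7.267 + P₂·10.90)/(P₁+P₂) = 8.294 ft.

8.29 ft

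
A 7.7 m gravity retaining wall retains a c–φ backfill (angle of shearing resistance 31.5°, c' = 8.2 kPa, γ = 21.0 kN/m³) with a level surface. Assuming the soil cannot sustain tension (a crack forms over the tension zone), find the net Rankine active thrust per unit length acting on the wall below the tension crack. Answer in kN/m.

131 kN/m

K_a = 0.3136; √K_a = 0.5600.
Tension-crack depth z_c = 2c/(γ√K_a) = 2×8.2/(21.0×0.5600) = 1.394 m.
σ_a at base = K_a γ H − 2c√K_a = 0.3136×21.0×7.7 − 2×8.2×0.5600 = 41.53 kPa.
P_a = ½ × 41.53 × (H − z_c) = 0.5×41.53×6.306 = 130.9 kN/m.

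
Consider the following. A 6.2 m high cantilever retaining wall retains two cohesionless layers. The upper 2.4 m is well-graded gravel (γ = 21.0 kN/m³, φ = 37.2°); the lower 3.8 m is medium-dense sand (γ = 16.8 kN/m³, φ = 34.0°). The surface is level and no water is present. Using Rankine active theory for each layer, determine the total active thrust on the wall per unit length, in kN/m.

103 kN/m

K_a1 = tan²(45°−37.2°/2) = 0.2464; K_a2 = tan²(45°−34.0°/2) = 0.2827.
Layer 1: σ at base = K_a1 γ₁ h₁ = 12.42 kPa; P₁ = ½×12.42×2.4 = 14.90.
Layer 2: σ_v at top = γ₁h₁ = 50.40; σ_h top = K_a2×50.40 = 14.25; σ_h base = K_a2×(50.40+16.8×3.8) = 32.30.
P₂ = ½(14.25+32.30)×3.8 = 88.44. Total P_a = 14.90+88.44 = 103.3 kN/m.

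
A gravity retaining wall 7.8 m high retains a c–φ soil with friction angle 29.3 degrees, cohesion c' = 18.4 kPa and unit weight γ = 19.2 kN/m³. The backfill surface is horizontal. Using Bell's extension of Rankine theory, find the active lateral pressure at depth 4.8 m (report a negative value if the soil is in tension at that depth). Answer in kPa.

10.0 kPa

K_a = (1 − sin φ)/(1 + sin φ) = 0.3428.
σ_a = K_a γ z − 2c√K_a = 0.3428×19.2×4.8 − 2×18.4×0.5855 = 10.05 kPa.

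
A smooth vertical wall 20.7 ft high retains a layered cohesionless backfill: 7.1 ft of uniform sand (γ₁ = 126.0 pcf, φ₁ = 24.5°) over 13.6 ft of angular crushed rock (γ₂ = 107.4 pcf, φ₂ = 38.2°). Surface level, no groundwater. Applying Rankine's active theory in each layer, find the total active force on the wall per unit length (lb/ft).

6520 lb/ft

K_a1 = tan²(45°−24.5°/2) = 0.4137; K_a2 = tan²(45°−38.2°/2) = 0.2358.
Layer 1: σ at base = K_a1 γ₁ h₁ = 370.1 psf; P₁ = ½×370.1×7.1 = 1314.
Layer 2: σ_v at top = γ₁h₁ = 894.6; σ_h top = K_a2×894.6 = 210.9; σ_h base = K_a2×(894.6+107.4×13.6) = 555.3.
P₂ = ½(210.9+555.3)×13.6 = 5211. Total P_a = 1314+5211 = 6524 lb/ft.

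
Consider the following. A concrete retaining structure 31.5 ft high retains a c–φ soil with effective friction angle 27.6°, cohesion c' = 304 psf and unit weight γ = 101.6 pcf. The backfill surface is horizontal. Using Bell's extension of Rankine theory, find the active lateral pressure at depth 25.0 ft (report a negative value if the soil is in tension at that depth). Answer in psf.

563 psf

K_a = (1 − sin φ)/(1 + sin φ) = 0.3668.
σ_a = K_a γ z − 2c√K_a = 0.3668×101.6×25.0 − 2×304×0.6056 = 563.4 psf.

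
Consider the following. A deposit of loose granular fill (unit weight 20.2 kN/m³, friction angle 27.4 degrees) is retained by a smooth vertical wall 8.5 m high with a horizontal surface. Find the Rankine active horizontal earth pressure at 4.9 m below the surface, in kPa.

36.6 kPa

K_a = (1 − sin φ)/(1 + sin φ) = 0.3697.
σ_h = K_a γ z = 0.3697 × 20.2 × 4.9 = 36.59 kPa.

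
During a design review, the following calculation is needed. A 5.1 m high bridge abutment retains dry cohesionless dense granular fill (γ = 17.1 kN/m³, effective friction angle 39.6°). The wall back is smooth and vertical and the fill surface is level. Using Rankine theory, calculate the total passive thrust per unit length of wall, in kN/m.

1000 kN/m

K_p = tan²(45° + φ/2) = 4.516.
P_p = ½ K_p γ H² = 0.5 × 4.516 × 17.1 × 5.1² = 1004 kN/m.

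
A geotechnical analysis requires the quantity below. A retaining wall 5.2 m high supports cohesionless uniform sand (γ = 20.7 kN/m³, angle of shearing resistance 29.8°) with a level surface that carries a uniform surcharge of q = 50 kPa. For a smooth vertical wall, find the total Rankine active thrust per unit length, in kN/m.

K_a = tan²(45° − φ/2) = 0.3360.
Soil triangle: ½ K_a γ H² = 0.5×0.3360×20.7×5.2² = 94.04 kN/m.
Surcharge rectangle: K_a q H = 0.3360×50×5.2 = 87.37 kN/m.
Total = 94.04 + 87.37 = 181.4 kN/m.

181 kN/m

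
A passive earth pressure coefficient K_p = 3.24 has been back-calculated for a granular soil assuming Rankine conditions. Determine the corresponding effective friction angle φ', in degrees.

K_p = (1+sin φ)/(1−sin φ) ⇒ sin φ = (K_p − 1)/(K_p + 1) = 0.5283.
φ = arcsin(0.5283) = 31.89°.

31.9°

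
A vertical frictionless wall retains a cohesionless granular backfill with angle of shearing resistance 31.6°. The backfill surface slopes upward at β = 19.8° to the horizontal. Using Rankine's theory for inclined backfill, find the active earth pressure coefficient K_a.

0.380

K_a = cos β · (cos β − √(cos²β − cos²φ)) / (cos β + √(cos²β − cos²φ)).
cos β = 0.9409, cos φ = 0.8517, √(cos²β − cos²φ) = 0.3998.
K_a = 0.9409 × (0.9409 − 0.3998)/(0.9409 + 0.3998) = 0.3798.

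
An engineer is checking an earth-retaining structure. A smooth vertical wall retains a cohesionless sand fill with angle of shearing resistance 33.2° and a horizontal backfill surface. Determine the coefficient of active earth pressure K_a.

K_a = tan²(45° − φ/2) = tan²(28.40°) = 0.2924.

0.292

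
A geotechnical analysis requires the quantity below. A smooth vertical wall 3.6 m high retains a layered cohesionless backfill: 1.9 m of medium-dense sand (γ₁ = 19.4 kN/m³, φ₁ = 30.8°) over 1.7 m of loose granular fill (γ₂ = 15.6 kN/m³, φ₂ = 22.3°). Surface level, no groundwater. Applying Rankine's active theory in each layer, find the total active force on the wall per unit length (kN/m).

49.6 kN/m

K_a1 = tan²(45°−30.8°/2) = 0.3227; K_a2 = tan²(45°−22.3°/2) = 0.4498.
Layer 1: σ at base = K_a1 γ₁ h₁ = 11.90 kPa; P₁ = ½×11.90×1.9 = 11.30.
Layer 2: σ_v at top = γ₁h₁ = 36.86; σ_h top = K_a2×36.86 = 16.58; σ_h base = K_a2×(36.86+15.6×1.7) = 28.51.
P₂ = ½(16.58+28.51)×1.7 = 38.33. Total P_a = 11.30+38.33 = 49.63 kN/m.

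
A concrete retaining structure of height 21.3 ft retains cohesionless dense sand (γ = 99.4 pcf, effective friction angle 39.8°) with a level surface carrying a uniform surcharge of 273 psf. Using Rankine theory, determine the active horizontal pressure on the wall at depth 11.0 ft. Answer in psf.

300 psf

K_a = (1 − sin φ)/(1 + sin φ) = 0.2194.
σ_v = γz + q = 99.4 × 11.0 + 273 = 1366 psf.
σ_h = K_a σ_v = 0.2194 × 1366 = 299.8 psf.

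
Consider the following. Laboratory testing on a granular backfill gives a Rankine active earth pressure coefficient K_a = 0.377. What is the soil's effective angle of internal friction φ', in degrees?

26.9°

K_a = tan²(45° − φ/2) ⇒ 45° − φ/2 = arctan(√0.377) = 31.55°.
φ = 2(45° − 31.55°) = 26.90°.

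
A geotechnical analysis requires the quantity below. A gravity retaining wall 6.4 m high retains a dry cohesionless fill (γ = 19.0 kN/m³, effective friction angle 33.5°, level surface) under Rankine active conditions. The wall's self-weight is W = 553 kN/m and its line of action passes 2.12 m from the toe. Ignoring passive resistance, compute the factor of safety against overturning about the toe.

K_a = tan²(45° − 33.5°/2) = 0.2887.
P_a = ½K_aγH² = 0.5×0.2887×19.0×6.4² = 112.3 kN/m, acting at H/3 = 2.133 m above the base.
Overturning moment M_o = P_a × H/3 = 112.3 × 2.133 = 239.7.
Resisting moment M_r = W × 2.12 = 553 × 2.12 = 1172.
FS_overturning = M_r/M_o = 1172/239.7 = 4.892.

4.89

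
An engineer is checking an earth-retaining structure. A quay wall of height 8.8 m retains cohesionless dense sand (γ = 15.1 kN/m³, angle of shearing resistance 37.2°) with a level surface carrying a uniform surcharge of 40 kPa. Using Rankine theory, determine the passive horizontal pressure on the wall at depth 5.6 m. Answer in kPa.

505 kPa

K_p = (1 + sin φ)/(1 − sin φ) = 4.058.
σ_v = γz + q = 15.1 × 5.6 + 40 = 124.6 kPa.
σ_h = K_p σ_v = 4.058 × 124.6 = 505.5 kPa.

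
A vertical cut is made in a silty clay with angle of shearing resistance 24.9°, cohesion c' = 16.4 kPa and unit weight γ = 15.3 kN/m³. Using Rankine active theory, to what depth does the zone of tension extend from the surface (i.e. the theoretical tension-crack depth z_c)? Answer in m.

3.36 m

K_a = tan²(45° − 24.9°/2) = 0.4074; √K_a = 0.6383.
The active pressure is zero where K_a γ z = 2c√K_a, so z_c = 2c/(γ√K_a) = 2×16.4/(15.3×0.6383) = 3.359 m.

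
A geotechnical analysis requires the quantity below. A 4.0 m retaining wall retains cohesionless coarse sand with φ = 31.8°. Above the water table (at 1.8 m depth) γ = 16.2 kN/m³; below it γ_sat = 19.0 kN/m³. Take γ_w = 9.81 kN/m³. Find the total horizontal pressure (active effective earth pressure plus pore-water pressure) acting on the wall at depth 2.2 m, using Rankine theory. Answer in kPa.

K_a = (1 − sin φ)/(1 + sin φ) = 0.3098.
γ' = 19.0 − 9.81 = 9.190 kN/m³.
Effective vertical stress at 2.2 m: σ'_v = 16.2×1.8 + 9.190×0.400 = 32.84 kPa.
σ'_h = K_a σ'_v = 0.3098 × 32.84 = 10.17 kPa; u = γ_w × 0.400 = 3.924 kPa.
Total σ_h = 10.17 + 3.924 = 14.10 kPa.

14.1 kPa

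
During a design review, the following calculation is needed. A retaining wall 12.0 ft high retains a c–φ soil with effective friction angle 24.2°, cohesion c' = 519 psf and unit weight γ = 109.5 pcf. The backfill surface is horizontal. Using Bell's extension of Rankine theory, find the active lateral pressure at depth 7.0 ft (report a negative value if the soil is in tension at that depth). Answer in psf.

K_a = (1 − sin φ)/(1 + sin φ) = 0.4185.
σ_a = K_a γ z − 2c√K_a = 0.4185×109.5×7.0 − 2×519×0.6469 = -350.7 psf.

-351 psf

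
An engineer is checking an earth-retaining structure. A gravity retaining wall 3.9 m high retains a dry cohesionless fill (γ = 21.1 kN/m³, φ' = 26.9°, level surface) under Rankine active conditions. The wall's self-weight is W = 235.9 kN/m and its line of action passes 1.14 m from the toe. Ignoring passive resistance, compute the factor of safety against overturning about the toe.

3.42

K_a = tan²(45° − 26.9°/2) = 0.3770.
P_a = ½K_aγH² = 0.5×0.3770×21.1×3.9² = 60.50 kN/m, acting at H/3 = 1.300 m above the base.
Overturning moment M_o = P_a × H/3 = 60.50 × 1.300 = 78.64.
Resisting moment M_r = W × 1.14 = 235.9 × 1.14 = 268.9.
FS_overturning = M_r/M_o = 268.9/78.64 = 3.420.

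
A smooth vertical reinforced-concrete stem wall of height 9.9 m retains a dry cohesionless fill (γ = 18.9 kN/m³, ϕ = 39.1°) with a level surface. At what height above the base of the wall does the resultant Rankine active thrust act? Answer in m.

K_a = 0.2265.
The pressure distribution is triangular, so the resultant acts at H/3 above the base = 9.9/3 = 3.300 m.

3.30 m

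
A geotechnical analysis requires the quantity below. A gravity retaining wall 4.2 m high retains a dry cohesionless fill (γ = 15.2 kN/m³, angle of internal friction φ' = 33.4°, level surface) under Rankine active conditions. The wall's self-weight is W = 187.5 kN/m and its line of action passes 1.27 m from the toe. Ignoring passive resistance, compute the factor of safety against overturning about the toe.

K_a = tan²(45° − 33.4°/2) = 0.2899.
P_a = ½K_aγH² = 0.5×0.2899×15.2×4.2² = 38.87 kN/m, acting at H/3 = 1.400 m above the base.
Overturning moment M_o = P_a × H/3 = 38.87 × 1.400 = 54.42.
Resisting moment M_r = W × 1.27 = 187.5 × 1.27 = 238.1.
FS_overturning = M_r/M_o = 238.1/54.42 = 4.376.

4.38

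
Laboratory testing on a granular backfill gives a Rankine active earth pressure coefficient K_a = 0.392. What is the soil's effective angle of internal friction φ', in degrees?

25.9°

K_a = tan²(45° − φ/2) ⇒ 45° − φ/2 = arctan(√0.392) = 32.05°.
φ = 2(45° − 32.05°) = 25.90°.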